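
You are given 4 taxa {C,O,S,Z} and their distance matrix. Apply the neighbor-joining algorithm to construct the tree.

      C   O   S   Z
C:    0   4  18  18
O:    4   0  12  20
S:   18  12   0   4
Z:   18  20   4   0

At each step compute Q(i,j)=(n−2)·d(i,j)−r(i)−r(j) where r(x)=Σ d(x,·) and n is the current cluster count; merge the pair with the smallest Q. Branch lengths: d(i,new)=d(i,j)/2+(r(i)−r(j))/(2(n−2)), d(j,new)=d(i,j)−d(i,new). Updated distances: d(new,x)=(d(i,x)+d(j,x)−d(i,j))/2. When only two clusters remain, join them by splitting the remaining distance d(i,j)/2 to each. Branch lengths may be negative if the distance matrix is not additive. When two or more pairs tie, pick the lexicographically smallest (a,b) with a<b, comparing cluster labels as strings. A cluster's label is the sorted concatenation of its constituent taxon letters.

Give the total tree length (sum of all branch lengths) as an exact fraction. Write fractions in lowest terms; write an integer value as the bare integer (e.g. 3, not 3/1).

step 1: merge (C,O) at d=4, Q=-68; branch lengths C→3, O→1; new cluster CO
  updated: d(CO,S)=13, d(CO,Z)=17
step 2: merge (CO,S) at d=13, Q=-34; branch lengths CO→13, S→0; new cluster COS
  updated: d(COS,Z)=4
step 3: merge (COS,Z) at d=4; branch lengths COS→2, Z→2; new cluster COSZ
final tree: (((C:3,O:1):13,S:0):2,Z:2)
total length: 21

21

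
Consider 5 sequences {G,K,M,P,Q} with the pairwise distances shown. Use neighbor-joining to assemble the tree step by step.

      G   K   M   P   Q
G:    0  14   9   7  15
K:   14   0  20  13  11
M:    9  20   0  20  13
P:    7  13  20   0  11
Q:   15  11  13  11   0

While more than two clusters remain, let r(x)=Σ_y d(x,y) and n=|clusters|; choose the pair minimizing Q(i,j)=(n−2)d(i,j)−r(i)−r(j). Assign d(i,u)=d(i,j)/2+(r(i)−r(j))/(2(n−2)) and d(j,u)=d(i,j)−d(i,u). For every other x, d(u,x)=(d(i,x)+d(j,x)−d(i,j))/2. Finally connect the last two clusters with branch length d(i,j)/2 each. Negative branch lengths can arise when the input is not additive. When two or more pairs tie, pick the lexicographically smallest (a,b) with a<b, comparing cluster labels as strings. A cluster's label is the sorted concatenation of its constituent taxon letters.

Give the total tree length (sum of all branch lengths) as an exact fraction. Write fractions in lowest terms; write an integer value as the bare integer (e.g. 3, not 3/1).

61/2

1. join G+M (d=9, Q=-80) ⇒ GM; edges |G|=5/3, |M|=22/3
  updated: d(GM,K)=25/2, d(GM,P)=9, d(GM,Q)=19/2
2. join GM+P (d=9, Q=-46) ⇒ GMP; edges |GM|=4, |P|=5
  updated: d(GMP,K)=33/4, d(GMP,Q)=23/4
3. join GMP+K (d=33/4, Q=-25) ⇒ GKMP; edges |GMP|=3/2, |K|=27/4
  updated: d(GKMP,Q)=17/4
4. join GKMP+Q (d=17/4) ⇒ GKMPQ; edges |GKMP|=17/8, |Q|=17/8
final tree: ((((G:5/3,M:22/3):4,P:5):3/2,K:27/4):17/8,Q:17/8)
total length: 61/2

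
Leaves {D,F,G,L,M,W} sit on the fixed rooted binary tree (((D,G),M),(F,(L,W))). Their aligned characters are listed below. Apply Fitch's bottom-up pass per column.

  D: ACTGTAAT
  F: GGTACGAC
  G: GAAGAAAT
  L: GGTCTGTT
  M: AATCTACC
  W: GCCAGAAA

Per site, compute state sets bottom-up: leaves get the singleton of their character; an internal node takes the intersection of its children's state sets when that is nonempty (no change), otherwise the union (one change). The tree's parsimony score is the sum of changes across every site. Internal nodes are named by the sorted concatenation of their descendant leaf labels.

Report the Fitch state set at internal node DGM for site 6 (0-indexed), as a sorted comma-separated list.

A,C

[col 0] DG: children D:{A}, G:{G} ∪→ {A,G}; cost 1
[col 0] DGM: children DG:{A,G}, M:{A} ∩→ {A}; cost 0
[col 0] LW: children L:{G}, W:{G} ∩→ {G}; cost 0
[col 0] FLW: children F:{G}, LW:{G} ∩→ {G}; cost 0
[col 0] DFGLMW: children DGM:{A}, FLW:{G} ∪→ {A,G}; cost 1
[col 1] DG: children D:{C}, G:{A} ∪→ {A,C}; cost 1
[col 1] DGM: children DG:{A,C}, M:{A} ∩→ {A}; cost 0
[col 1] LW: children L:{G}, W:{C} ∪→ {C,G}; cost 1
[col 1] FLW: children F:{G}, LW:{C,G} ∩→ {G}; cost 0
[col 1] DFGLMW: children DGM:{A}, FLW:{G} ∪→ {A,G}; cost 1
[col 2] DG: children D:{T}, G:{A} ∪→ {A,T}; cost 1
[col 2] DGM: children DG:{A,T}, M:{T} ∩→ {T}; cost 0
[col 2] LW: children L:{T}, W:{C} ∪→ {C,T}; cost 1
[col 2] FLW: children F:{T}, LW:{C,T} ∩→ {T}; cost 0
[col 2] DFGLMW: children DGM:{T}, FLW:{T} ∩→ {T}; cost 0
[col 3] DG: children D:{G}, G:{G} ∩→ {G}; cost 0
[col 3] DGM: children DG:{G}, M:{C} ∪→ {C,G}; cost 1
[col 3] LW: children L:{C}, W:{A} ∪→ {A,C}; cost 1
[col 3] FLW: children F:{A}, LW:{A,C} ∩→ {A}; cost 0
[col 3] DFGLMW: children DGM:{C,G}, FLW:{A} ∪→ {A,C,G}; cost 1
[col 4] DG: children D:{T}, G:{A} ∪→ {A,T}; cost 1
[col 4] DGM: children DG:{A,T}, M:{T} ∩→ {T}; cost 0
[col 4] LW: children L:{T}, W:{G} ∪→ {G,T}; cost 1
[col 4] FLW: children F:{C}, LW:{G,T} ∪→ {C,G,T}; cost 1
[col 4] DFGLMW: children DGM:{T}, FLW:{C,G,T} ∩→ {T}; cost 0
[col 5] DG: children D:{A}, G:{A} ∩→ {A}; cost 0
[col 5] DGM: children DG:{A}, M:{A} ∩→ {A}; cost 0
[col 5] LW: children L:{G}, W:{A} ∪→ {A,G}; cost 1
[col 5] FLW: children F:{G}, LW:{A,G} ∩→ {G}; cost 0
[col 5] DFGLMW: children DGM:{A}, FLW:{G} ∪→ {A,G}; cost 1
[col 6] DG: children D:{A}, G:{A} ∩→ {A}; cost 0
[col 6] DGM: children DG:{A}, M:{C} ∪→ {A,C}; cost 1
[col 6] LW: children L:{T}, W:{A} ∪→ {A,T}; cost 1
[col 6] FLW: children F:{A}, LW:{A,T} ∩→ {A}; cost 0
[col 6] DFGLMW: children DGM:{A,C}, FLW:{A} ∩→ {A}; cost 0
[col 7] DG: children D:{T}, G:{T} ∩→ {T}; cost 0
[col 7] DGM: children DG:{T}, M:{C} ∪→ {C,T}; cost 1
[col 7] LW: children L:{T}, W:{A} ∪→ {A,T}; cost 1
[col 7] FLW: children F:{C}, LW:{A,T} ∪→ {A,C,T}; cost 1
[col 7] DFGLMW: children DGM:{C,T}, FLW:{A,C,T} ∩→ {C,T}; cost 0
per-site changes: [2, 3, 2, 3, 3, 2, 2, 3]; total = 20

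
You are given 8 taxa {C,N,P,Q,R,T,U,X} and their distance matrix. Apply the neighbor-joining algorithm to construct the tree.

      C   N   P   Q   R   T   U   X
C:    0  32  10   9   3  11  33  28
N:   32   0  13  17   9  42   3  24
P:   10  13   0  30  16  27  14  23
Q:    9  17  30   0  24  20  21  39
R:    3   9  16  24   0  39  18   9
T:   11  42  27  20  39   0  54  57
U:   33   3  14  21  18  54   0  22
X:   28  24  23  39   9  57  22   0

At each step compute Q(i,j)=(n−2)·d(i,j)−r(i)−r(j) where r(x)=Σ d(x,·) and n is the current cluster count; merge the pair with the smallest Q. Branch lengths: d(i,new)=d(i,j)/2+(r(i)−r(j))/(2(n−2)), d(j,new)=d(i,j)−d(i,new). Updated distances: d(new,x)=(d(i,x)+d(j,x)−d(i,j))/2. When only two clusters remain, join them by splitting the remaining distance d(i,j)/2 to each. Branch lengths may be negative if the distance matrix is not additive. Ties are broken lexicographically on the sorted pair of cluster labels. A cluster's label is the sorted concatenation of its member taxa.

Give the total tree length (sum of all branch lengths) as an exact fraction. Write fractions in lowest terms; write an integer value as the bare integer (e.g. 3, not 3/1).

1017/16

step 1: merge (C,T) at d=11, Q=-310; branch lengths C→-29/6, T→95/6; new cluster CT
  updated: d(CT,N)=63/2, d(CT,P)=13, d(CT,Q)=9, d(CT,R)=31/2, d(CT,U)=38, d(CT,X)=37
step 2: merge (CT,Q) at d=9, Q=-239; branch lengths CT→49/10, Q→41/10; new cluster CQT
  updated: d(CQT,N)=79/4, d(CQT,P)=17, d(CQT,R)=61/4, d(CQT,U)=25, d(CQT,X)=67/2
step 3: merge (R,X) at d=9, Q=-571/4; branch lengths R→-33/32, X→321/32; new cluster RX
  updated: d(CQT,RX)=159/8, d(N,RX)=12, d(P,RX)=15, d(RX,U)=31/2
step 4: merge (N,U) at d=3, Q=-385/4; branch lengths N→-1/8, U→25/8; new cluster NU
  updated: d(CQT,NU)=167/8, d(NU,P)=12, d(NU,RX)=49/4
step 5: merge (CQT,P) at d=17, Q=-271/4; branch lengths CQT→191/16, P→81/16; new cluster CPQT
  updated: d(CPQT,NU)=127/16, d(CPQT,RX)=143/16
step 6: merge (CPQT,NU) at d=127/16, Q=-233/8; branch lengths CPQT→37/16, NU→45/8; new cluster CNPQTU
  updated: d(CNPQTU,RX)=53/8
step 7: merge (CNPQTU,RX) at d=53/8; branch lengths CNPQTU→53/16, RX→53/16; new cluster CNPQRTUX
final tree: (((((C:-29/6,T:95/6):49/10,Q:41/10):191/16,P:81/16):37/16,(N:-1/8,U:25/8):45/8):53/16,(R:-33/32,X:321/32):53/16)
total length: 1017/16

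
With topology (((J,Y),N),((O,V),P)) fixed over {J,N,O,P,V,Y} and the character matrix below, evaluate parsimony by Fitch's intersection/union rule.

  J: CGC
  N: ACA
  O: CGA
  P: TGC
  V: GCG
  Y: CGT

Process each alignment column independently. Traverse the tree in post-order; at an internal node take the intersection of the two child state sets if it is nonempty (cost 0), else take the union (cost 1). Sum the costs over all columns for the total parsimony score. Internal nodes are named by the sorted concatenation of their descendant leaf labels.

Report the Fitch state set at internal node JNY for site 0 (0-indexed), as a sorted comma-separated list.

JY@0: {C} ∩ {C} = {C} (intersection, +0)
JNY@0: {C} ∪ {A} = {A,C} (union, +1)
OV@0: {C} ∪ {G} = {C,G} (union, +1)
OPV@0: {C,G} ∪ {T} = {C,G,T} (union, +1)
JNOPVY@0: {A,C} ∩ {C,G,T} = {C} (intersection, +0)
JY@1: {G} ∩ {G} = {G} (intersection, +0)
JNY@1: {G} ∪ {C} = {C,G} (union, +1)
OV@1: {G} ∪ {C} = {C,G} (union, +1)
OPV@1: {C,G} ∩ {G} = {G} (intersection, +0)
JNOPVY@1: {C,G} ∩ {G} = {G} (intersection, +0)
JY@2: {C} ∪ {T} = {C,T} (union, +1)
JNY@2: {C,T} ∪ {A} = {A,C,T} (union, +1)
OV@2: {A} ∪ {G} = {A,G} (union, +1)
OPV@2: {A,G} ∪ {C} = {A,C,G} (union, +1)
JNOPVY@2: {A,C,T} ∩ {A,C,G} = {A,C} (intersection, +0)
per-site changes: [3, 2, 4]; total = 9

A,C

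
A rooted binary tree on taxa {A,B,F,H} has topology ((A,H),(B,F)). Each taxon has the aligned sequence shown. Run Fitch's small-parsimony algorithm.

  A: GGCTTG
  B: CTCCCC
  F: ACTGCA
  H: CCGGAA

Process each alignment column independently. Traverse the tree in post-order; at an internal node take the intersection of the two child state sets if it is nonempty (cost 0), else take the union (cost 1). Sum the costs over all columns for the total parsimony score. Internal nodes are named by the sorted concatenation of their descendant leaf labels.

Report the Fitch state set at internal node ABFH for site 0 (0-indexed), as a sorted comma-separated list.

site 0, node AH: A={G} ∪ H={C} → {C,G} (+1)
site 0, node BF: B={C} ∪ F={A} → {A,C} (+1)
site 0, node ABFH: AH={C,G} ∩ BF={A,C} → {C} (+0)
site 1, node AH: A={G} ∪ H={C} → {C,G} (+1)
site 1, node BF: B={T} ∪ F={C} → {C,T} (+1)
site 1, node ABFH: AH={C,G} ∩ BF={C,T} → {C} (+0)
site 2, node AH: A={C} ∪ H={G} → {C,G} (+1)
site 2, node BF: B={C} ∪ F={T} → {C,T} (+1)
site 2, node ABFH: AH={C,G} ∩ BF={C,T} → {C} (+0)
site 3, node AH: A={T} ∪ H={G} → {G,T} (+1)
site 3, node BF: B={C} ∪ F={G} → {C,G} (+1)
site 3, node ABFH: AH={G,T} ∩ BF={C,G} → {G} (+0)
site 4, node AH: A={T} ∪ H={A} → {A,T} (+1)
site 4, node BF: B={C} ∩ F={C} → {C} (+0)
site 4, node ABFH: AH={A,T} ∪ BF={C} → {A,C,T} (+1)
site 5, node AH: A={G} ∪ H={A} → {A,G} (+1)
site 5, node BF: B={C} ∪ F={A} → {A,C} (+1)
site 5, node ABFH: AH={A,G} ∩ BF={A,C} → {A} (+0)
per-site changes: [2, 2, 2, 2, 2, 2]; total = 12

C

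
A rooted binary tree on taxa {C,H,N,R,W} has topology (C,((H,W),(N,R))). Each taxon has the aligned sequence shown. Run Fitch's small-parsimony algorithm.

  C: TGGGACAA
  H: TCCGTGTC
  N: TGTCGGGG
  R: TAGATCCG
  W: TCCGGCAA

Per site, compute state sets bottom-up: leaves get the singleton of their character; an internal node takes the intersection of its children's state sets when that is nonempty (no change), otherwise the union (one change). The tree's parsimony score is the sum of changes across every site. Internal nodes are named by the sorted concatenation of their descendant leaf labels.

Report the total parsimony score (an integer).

[col 0] HW: children H:{T}, W:{T} ∩→ {T}; cost 0
[col 0] NR: children N:{T}, R:{T} ∩→ {T}; cost 0
[col 0] HNRW: children HW:{T}, NR:{T} ∩→ {T}; cost 0
[col 0] CHNRW: children C:{T}, HNRW:{T} ∩→ {T}; cost 0
[col 1] HW: children H:{C}, W:{C} ∩→ {C}; cost 0
[col 1] NR: children N:{G}, R:{A} ∪→ {A,G}; cost 1
[col 1] HNRW: children HW:{C}, NR:{A,G} ∪→ {A,C,G}; cost 1
[col 1] CHNRW: children C:{G}, HNRW:{A,C,G} ∩→ {G}; cost 0
[col 2] HW: children H:{C}, W:{C} ∩→ {C}; cost 0
[col 2] NR: children N:{T}, R:{G} ∪→ {G,T}; cost 1
[col 2] HNRW: children HW:{C}, NR:{G,T} ∪→ {C,G,T}; cost 1
[col 2] CHNRW: children C:{G}, HNRW:{C,G,T} ∩→ {G}; cost 0
[col 3] HW: children H:{G}, W:{G} ∩→ {G}; cost 0
[col 3] NR: children N:{C}, R:{A} ∪→ {A,C}; cost 1
[col 3] HNRW: children HW:{G}, NR:{A,C} ∪→ {A,C,G}; cost 1
[col 3] CHNRW: children C:{G}, HNRW:{A,C,G} ∩→ {G}; cost 0
[col 4] HW: children H:{T}, W:{G} ∪→ {G,T}; cost 1
[col 4] NR: children N:{G}, R:{T} ∪→ {G,T}; cost 1
[col 4] HNRW: children HW:{G,T}, NR:{G,T} ∩→ {G,T}; cost 0
[col 4] CHNRW: children C:{A}, HNRW:{G,T} ∪→ {A,G,T}; cost 1
[col 5] HW: children H:{G}, W:{C} ∪→ {C,G}; cost 1
[col 5] NR: children N:{G}, R:{C} ∪→ {C,G}; cost 1
[col 5] HNRW: children HW:{C,G}, NR:{C,G} ∩→ {C,G}; cost 0
[col 5] CHNRW: children C:{C}, HNRW:{C,G} ∩→ {C}; cost 0
[col 6] HW: children H:{T}, W:{A} ∪→ {A,T}; cost 1
[col 6] NR: children N:{G}, R:{C} ∪→ {C,G}; cost 1
[col 6] HNRW: children HW:{A,T}, NR:{C,G} ∪→ {A,C,G,T}; cost 1
[col 6] CHNRW: children C:{A}, HNRW:{A,C,G,T} ∩→ {A}; cost 0
[col 7] HW: children H:{C}, W:{A} ∪→ {A,C}; cost 1
[col 7] NR: children N:{G}, R:{G} ∩→ {G}; cost 0
[col 7] HNRW: children HW:{A,C}, NR:{G} ∪→ {A,C,G}; cost 1
[col 7] CHNRW: children C:{A}, HNRW:{A,C,G} ∩→ {A}; cost 0
per-site changes: [0, 2, 2, 2, 3, 2, 3, 2]; total = 16

16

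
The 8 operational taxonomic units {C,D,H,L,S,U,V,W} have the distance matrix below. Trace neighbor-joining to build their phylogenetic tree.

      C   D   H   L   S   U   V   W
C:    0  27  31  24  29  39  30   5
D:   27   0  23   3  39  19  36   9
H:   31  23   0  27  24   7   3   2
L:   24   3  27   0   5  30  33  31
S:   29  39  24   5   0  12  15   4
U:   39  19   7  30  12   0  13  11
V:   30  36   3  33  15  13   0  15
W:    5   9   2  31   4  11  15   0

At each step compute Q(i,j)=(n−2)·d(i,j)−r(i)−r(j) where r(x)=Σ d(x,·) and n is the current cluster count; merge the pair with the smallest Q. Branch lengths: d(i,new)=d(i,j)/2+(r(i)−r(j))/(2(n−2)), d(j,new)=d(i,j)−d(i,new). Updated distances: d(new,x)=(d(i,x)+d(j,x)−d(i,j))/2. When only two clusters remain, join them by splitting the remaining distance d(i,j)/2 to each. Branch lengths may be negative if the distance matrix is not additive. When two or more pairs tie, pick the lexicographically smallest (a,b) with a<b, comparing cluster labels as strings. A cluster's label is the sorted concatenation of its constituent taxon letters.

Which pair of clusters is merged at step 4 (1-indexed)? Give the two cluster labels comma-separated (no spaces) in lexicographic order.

HV,U

1. join D+L (d=3, Q=-291) ⇒ DL; edges |D|=7/4, |L|=5/4
  updated: d(C,DL)=24, d(DL,H)=47/2, d(DL,S)=41/2, d(DL,U)=23, d(DL,V)=33, d(DL,W)=37/2
2. join C+W (d=5, Q=-377/2) ⇒ CW; edges |C|=51/4, |W|=-31/4
  updated: d(CW,DL)=75/4, d(CW,H)=14, d(CW,S)=14, d(CW,U)=45/2, d(CW,V)=20
3. join H+V (d=3, Q=-287/2) ⇒ HV; edges |H|=-1/16, |V|=49/16
  updated: d(CW,HV)=31/2, d(DL,HV)=107/4, d(HV,S)=18, d(HV,U)=17/2
4. join HV+U (d=17/2, Q=-437/4) ⇒ HUV; edges |HV|=113/24, |U|=91/24
  updated: d(CW,HUV)=59/4, d(DL,HUV)=165/8, d(HUV,S)=43/4
5. join CW+DL (d=75/4, Q=-559/8) ⇒ CDLW; edges |CW|=201/32, |DL|=399/32
  updated: d(CDLW,HUV)=133/16, d(CDLW,S)=63/8
6. join CDLW+HUV (d=133/16, Q=-431/16) ⇒ CDHLUVW; edges |CDLW|=87/32, |HUV|=179/32
  updated: d(CDHLUVW,S)=165/32
7. join CDHLUVW+S (d=165/32) ⇒ CDHLSUVW; edges |CDHLUVW|=165/64, |S|=165/64
final tree: ((((C:51/4,W:-31/4):201/32,(D:7/4,L:5/4):399/32):87/32,((H:-1/16,V:49/16):113/24,U:91/24):179/32):165/64,S:165/64)
total length: 1655/32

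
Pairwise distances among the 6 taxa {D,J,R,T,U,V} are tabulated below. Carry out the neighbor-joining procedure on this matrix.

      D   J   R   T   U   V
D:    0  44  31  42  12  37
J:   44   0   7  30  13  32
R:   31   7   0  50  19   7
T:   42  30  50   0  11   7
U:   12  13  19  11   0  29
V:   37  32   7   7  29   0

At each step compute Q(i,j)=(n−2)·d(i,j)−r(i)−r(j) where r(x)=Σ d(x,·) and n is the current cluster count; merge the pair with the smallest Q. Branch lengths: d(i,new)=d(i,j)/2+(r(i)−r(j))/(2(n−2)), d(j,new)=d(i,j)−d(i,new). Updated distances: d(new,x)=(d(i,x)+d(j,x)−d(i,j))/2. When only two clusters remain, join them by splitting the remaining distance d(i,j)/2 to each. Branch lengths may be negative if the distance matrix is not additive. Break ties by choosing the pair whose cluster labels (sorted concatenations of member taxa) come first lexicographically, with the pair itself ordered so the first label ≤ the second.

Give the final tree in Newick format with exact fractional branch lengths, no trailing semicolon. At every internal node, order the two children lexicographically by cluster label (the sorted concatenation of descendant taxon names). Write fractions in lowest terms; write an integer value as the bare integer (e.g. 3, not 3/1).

step 1: merge (T,V) at d=7, Q=-224; branch lengths T→7, V→0; new cluster TV
  updated: d(D,TV)=36, d(J,TV)=55/2, d(R,TV)=25, d(TV,U)=33/2
step 2: merge (J,R) at d=7, Q=-305/2; branch lengths J→61/12, R→23/12; new cluster JR
  updated: d(D,JR)=34, d(JR,TV)=91/4, d(JR,U)=25/2
step 3: merge (D,U) at d=12, Q=-99; branch lengths D→65/4, U→-17/4; new cluster DU
  updated: d(DU,JR)=69/4, d(DU,TV)=81/4
step 4: merge (DU,JR) at d=69/4, Q=-241/4; branch lengths DU→59/8, JR→79/8; new cluster DJRU
  updated: d(DJRU,TV)=103/8
step 5: merge (DJRU,TV) at d=103/8; branch lengths DJRU→103/16, TV→103/16; new cluster DJRTUV
final tree: (((D:65/4,U:-17/4):59/8,(J:61/12,R:23/12):79/8):103/16,(T:7,V:0):103/16)
total length: 449/8

(((D:65/4,U:-17/4):59/8,(J:61/12,R:23/12):79/8):103/16,(T:7,V:0):103/16)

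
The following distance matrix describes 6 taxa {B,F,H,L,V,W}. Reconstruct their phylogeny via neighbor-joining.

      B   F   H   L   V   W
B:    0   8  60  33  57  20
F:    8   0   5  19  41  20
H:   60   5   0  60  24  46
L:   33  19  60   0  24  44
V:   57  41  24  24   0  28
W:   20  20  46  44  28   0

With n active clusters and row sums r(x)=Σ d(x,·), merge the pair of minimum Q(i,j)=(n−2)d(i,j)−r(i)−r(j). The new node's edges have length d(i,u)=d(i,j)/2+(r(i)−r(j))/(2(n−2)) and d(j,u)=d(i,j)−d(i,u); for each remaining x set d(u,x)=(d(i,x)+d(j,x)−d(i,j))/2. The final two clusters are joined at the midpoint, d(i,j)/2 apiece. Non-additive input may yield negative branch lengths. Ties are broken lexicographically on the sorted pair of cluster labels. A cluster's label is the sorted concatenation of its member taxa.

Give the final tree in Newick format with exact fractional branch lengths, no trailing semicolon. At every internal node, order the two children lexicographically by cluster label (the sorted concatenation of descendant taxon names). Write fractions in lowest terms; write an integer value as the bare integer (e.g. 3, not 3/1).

step 1: merge (H,V) at d=24, Q=-273; branch lengths H→117/8, V→75/8; new cluster HV
  updated: d(B,HV)=93/2, d(F,HV)=11, d(HV,L)=30, d(HV,W)=25
step 2: merge (B,W) at d=20, Q=-313/2; branch lengths B→39/4, W→41/4; new cluster BW
  updated: d(BW,F)=4, d(BW,HV)=103/4, d(BW,L)=57/2
step 3: merge (BW,F) at d=4, Q=-337/4; branch lengths BW→129/16, F→-65/16; new cluster BFW
  updated: d(BFW,HV)=131/8, d(BFW,L)=87/4
step 4: merge (BFW,HV) at d=131/8, Q=-545/8; branch lengths BFW→65/16, HV→197/16; new cluster BFHVW
  updated: d(BFHVW,L)=283/16
step 5: merge (BFHVW,L) at d=283/16; branch lengths BFHVW→283/32, L→283/32; new cluster BFHLVW
final tree: ((((B:39/4,W:41/4):129/16,F:-65/16):65/16,(H:117/8,V:75/8):197/16):283/32,L:283/32)
total length: 1313/16

((((B:39/4,W:41/4):129/16,F:-65/16):65/16,(H:117/8,V:75/8):197/16):283/32,L:283/32)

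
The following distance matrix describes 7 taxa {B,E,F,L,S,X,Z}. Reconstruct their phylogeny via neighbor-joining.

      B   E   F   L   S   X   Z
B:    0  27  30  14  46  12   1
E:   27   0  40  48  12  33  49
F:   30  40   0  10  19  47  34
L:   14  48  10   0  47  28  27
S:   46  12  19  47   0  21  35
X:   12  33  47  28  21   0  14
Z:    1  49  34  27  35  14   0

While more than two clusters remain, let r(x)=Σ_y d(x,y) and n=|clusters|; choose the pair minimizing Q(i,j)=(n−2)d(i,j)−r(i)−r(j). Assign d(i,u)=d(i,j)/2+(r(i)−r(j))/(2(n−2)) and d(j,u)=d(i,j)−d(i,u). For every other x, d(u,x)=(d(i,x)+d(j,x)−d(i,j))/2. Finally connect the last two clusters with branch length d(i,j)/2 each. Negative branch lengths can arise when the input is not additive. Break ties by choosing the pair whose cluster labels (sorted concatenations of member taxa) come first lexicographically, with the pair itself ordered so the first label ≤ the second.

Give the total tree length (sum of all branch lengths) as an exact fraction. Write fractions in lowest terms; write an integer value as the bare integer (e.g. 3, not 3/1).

step 1: merge (E,S) at d=12, Q=-329; branch lengths E→89/10, S→31/10; new cluster ES
  updated: d(B,ES)=61/2, d(ES,F)=47/2, d(ES,L)=83/2, d(ES,X)=21, d(ES,Z)=36
step 2: merge (F,L) at d=10, Q=-225; branch lengths F→8, L→2; new cluster FL
  updated: d(B,FL)=17, d(ES,FL)=55/2, d(FL,X)=65/2, d(FL,Z)=51/2
step 3: merge (ES,FL) at d=55/2, Q=-135; branch lengths ES→95/6, FL→35/3; new cluster EFLS
  updated: d(B,EFLS)=10, d(EFLS,X)=13, d(EFLS,Z)=17
step 4: merge (B,Z) at d=1, Q=-53; branch lengths B→-7/4, Z→11/4; new cluster BZ
  updated: d(BZ,EFLS)=13, d(BZ,X)=25/2
step 5: merge (BZ,EFLS) at d=13, Q=-77/2; branch lengths BZ→25/4, EFLS→27/4; new cluster BEFLSZ
  updated: d(BEFLSZ,X)=25/4
step 6: merge (BEFLSZ,X) at d=25/4; branch lengths BEFLSZ→25/8, X→25/8; new cluster BEFLSXZ
final tree: (((B:-7/4,Z:11/4):25/4,((E:89/10,S:31/10):95/6,(F:8,L:2):35/3):27/4):25/8,X:25/8)
total length: 279/4

279/4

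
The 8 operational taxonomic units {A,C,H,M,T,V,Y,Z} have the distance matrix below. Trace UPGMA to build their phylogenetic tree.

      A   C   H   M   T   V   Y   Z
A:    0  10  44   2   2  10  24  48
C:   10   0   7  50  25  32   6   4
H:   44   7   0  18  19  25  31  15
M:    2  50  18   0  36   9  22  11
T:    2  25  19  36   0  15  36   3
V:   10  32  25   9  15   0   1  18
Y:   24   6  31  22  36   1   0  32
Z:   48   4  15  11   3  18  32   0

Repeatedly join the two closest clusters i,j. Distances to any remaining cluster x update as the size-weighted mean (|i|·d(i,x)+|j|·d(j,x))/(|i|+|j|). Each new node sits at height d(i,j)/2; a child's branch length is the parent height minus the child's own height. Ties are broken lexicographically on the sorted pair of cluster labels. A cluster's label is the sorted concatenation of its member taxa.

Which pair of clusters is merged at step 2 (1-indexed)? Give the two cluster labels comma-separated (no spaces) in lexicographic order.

A,M

iteration 1: select V,Y (d=1); attach at lengths (1/2, 1/2); label the merged cluster VY
  updated: d(A,VY)=17, d(C,VY)=19, d(H,VY)=28, d(M,VY)=31/2, d(T,VY)=51/2, d(VY,Z)=25
iteration 2: select A,M (d=2); attach at lengths (1, 1); label the merged cluster AM
  updated: d(AM,C)=30, d(AM,H)=31, d(AM,T)=19, d(AM,VY)=65/4, d(AM,Z)=59/2
iteration 3: select T,Z (d=3); attach at lengths (3/2, 3/2); label the merged cluster TZ
  updated: d(AM,TZ)=97/4, d(C,TZ)=29/2, d(H,TZ)=17, d(TZ,VY)=101/4
iteration 4: select C,H (d=7); attach at lengths (7/2, 7/2); label the merged cluster CH
  updated: d(AM,CH)=61/2, d(CH,TZ)=63/4, d(CH,VY)=47/2
iteration 5: select CH,TZ (d=63/4); attach at lengths (35/8, 51/8); label the merged cluster CHTZ
  updated: d(AM,CHTZ)=219/8, d(CHTZ,VY)=195/8
iteration 6: select AM,VY (d=65/4); attach at lengths (57/8, 61/8); label the merged cluster AMVY
  updated: d(AMVY,CHTZ)=207/8
iteration 7: select AMVY,CHTZ (d=207/8); attach at lengths (77/16, 81/16); label the merged cluster ACHMTVYZ
final tree: (((A:1,M:1):57/8,(V:1/2,Y:1/2):61/8):77/16,((C:7/2,H:7/2):35/8,(T:3/2,Z:3/2):51/8):81/16)
total length: 387/8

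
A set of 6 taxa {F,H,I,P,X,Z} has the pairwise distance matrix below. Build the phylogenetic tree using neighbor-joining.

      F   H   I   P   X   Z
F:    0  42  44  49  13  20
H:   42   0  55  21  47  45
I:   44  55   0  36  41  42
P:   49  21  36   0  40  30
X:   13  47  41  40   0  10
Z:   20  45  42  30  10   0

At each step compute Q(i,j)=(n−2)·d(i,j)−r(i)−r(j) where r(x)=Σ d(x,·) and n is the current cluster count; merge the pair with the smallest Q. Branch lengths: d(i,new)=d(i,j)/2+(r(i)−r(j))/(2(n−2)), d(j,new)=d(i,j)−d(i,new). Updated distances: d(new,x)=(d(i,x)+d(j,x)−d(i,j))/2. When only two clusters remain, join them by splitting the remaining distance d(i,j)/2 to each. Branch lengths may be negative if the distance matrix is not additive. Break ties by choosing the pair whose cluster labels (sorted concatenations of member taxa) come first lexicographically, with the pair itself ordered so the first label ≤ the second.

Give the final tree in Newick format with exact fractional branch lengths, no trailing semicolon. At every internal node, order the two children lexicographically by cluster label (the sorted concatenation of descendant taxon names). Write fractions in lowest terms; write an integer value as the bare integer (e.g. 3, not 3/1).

(((F:77/8,X:27/8):23/8,((H:59/4,P:25/4):73/6,I:137/6):91/8):45/16,Z:45/16)

iteration 1: select H,P (d=21, Q=-302); attach at lengths (59/4, 25/4); label the merged cluster HP
  updated: d(F,HP)=35, d(HP,I)=35, d(HP,X)=33, d(HP,Z)=27
iteration 2: select HP,I (d=35, Q=-187); attach at lengths (73/6, 137/6); label the merged cluster HIP
  updated: d(F,HIP)=22, d(HIP,X)=39/2, d(HIP,Z)=17
iteration 3: select F,X (d=13, Q=-143/2); attach at lengths (77/8, 27/8); label the merged cluster FX
  updated: d(FX,HIP)=57/4, d(FX,Z)=17/2
iteration 4: select FX,HIP (d=57/4, Q=-159/4); attach at lengths (23/8, 91/8); label the merged cluster FHIPX
  updated: d(FHIPX,Z)=45/8
iteration 5: select FHIPX,Z (d=45/8); attach at lengths (45/16, 45/16); label the merged cluster FHIPXZ
final tree: (((F:77/8,X:27/8):23/8,((H:59/4,P:25/4):73/6,I:137/6):91/8):45/16,Z:45/16)
total length: 711/8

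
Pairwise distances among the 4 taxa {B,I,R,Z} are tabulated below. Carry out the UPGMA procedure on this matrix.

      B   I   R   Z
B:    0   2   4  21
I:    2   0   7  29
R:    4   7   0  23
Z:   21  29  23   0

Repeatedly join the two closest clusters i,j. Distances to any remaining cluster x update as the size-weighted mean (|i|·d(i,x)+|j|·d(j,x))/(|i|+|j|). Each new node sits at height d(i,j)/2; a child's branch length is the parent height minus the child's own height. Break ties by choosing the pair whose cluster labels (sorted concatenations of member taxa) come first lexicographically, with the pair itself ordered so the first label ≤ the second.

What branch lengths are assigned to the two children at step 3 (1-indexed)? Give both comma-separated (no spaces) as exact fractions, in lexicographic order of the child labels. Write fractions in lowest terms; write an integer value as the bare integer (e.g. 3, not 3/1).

113/12,73/6

iteration 1: select B,I (d=2); attach at lengths (1, 1); label the merged cluster BI
  updated: d(BI,R)=11/2, d(BI,Z)=25
iteration 2: select BI,R (d=11/2); attach at lengths (7/4, 11/4); label the merged cluster BIR
  updated: d(BIR,Z)=73/3
iteration 3: select BIR,Z (d=73/3); attach at lengths (113/12, 73/6); label the merged cluster BIRZ
final tree: (((B:1,I:1):7/4,R:11/4):113/12,Z:73/6)
total length: 337/12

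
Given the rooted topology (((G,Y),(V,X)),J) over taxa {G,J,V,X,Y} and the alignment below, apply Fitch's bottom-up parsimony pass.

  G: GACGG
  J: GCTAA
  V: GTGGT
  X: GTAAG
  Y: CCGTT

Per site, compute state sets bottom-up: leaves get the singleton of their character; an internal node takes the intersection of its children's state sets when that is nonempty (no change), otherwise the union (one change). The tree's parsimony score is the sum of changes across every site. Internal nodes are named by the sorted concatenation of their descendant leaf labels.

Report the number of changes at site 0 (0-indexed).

1

[col 0] GY: children G:{G}, Y:{C} ∪→ {C,G}; cost 1
[col 0] VX: children V:{G}, X:{G} ∩→ {G}; cost 0
[col 0] GVXY: children GY:{C,G}, VX:{G} ∩→ {G}; cost 0
[col 0] GJVXY: children GVXY:{G}, J:{G} ∩→ {G}; cost 0
[col 1] GY: children G:{A}, Y:{C} ∪→ {A,C}; cost 1
[col 1] VX: children V:{T}, X:{T} ∩→ {T}; cost 0
[col 1] GVXY: children GY:{A,C}, VX:{T} ∪→ {A,C,T}; cost 1
[col 1] GJVXY: children GVXY:{A,C,T}, J:{C} ∩→ {C}; cost 0
[col 2] GY: children G:{C}, Y:{G} ∪→ {C,G}; cost 1
[col 2] VX: children V:{G}, X:{A} ∪→ {A,G}; cost 1
[col 2] GVXY: children GY:{C,G}, VX:{A,G} ∩→ {G}; cost 0
[col 2] GJVXY: children GVXY:{G}, J:{T} ∪→ {G,T}; cost 1
[col 3] GY: children G:{G}, Y:{T} ∪→ {G,T}; cost 1
[col 3] VX: children V:{G}, X:{A} ∪→ {A,G}; cost 1
[col 3] GVXY: children GY:{G,T}, VX:{A,G} ∩→ {G}; cost 0
[col 3] GJVXY: children GVXY:{G}, J:{A} ∪→ {A,G}; cost 1
[col 4] GY: children G:{G}, Y:{T} ∪→ {G,T}; cost 1
[col 4] VX: children V:{T}, X:{G} ∪→ {G,T}; cost 1
[col 4] GVXY: children GY:{G,T}, VX:{G,T} ∩→ {G,T}; cost 0
[col 4] GJVXY: children GVXY:{G,T}, J:{A} ∪→ {A,G,T}; cost 1
per-site changes: [1, 2, 3, 3, 3]; total = 12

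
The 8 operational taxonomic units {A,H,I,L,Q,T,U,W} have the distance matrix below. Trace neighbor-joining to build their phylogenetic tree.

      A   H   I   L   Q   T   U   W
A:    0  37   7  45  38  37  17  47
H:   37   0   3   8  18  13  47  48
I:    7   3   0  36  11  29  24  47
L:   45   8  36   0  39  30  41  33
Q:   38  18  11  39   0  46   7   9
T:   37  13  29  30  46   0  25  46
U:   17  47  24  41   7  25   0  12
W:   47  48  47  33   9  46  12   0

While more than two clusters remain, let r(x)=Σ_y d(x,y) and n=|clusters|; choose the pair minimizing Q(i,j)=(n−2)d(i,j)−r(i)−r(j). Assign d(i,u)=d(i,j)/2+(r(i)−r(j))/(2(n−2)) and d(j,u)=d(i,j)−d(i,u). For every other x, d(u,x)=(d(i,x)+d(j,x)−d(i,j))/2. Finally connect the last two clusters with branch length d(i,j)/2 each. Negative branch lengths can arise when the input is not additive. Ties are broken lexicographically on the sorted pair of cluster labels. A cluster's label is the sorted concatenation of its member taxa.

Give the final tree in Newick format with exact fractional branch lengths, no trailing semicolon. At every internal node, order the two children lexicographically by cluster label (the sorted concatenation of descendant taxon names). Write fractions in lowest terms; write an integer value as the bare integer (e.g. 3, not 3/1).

1. join H+L (d=8, Q=-358) ⇒ HL; edges |H|=-5/6, |L|=53/6
  updated: d(A,HL)=37, d(HL,I)=31/2, d(HL,Q)=49/2, d(HL,T)=35/2, d(HL,U)=40, d(HL,W)=73/2
2. join Q+W (d=9, Q=-288) ⇒ QW; edges |Q|=-17/10, |W|=107/10
  updated: d(A,QW)=38, d(HL,QW)=26, d(I,QW)=49/2, d(QW,T)=83/2, d(QW,U)=5
3. join QW+U (d=5, Q=-226) ⇒ QUW; edges |QW|=11/2, |U|=-1/2
  updated: d(A,QUW)=25, d(HL,QUW)=61/2, d(I,QUW)=87/4, d(QUW,T)=123/4
4. join HL+T (d=35/2, Q=-649/4) ⇒ HLT; edges |HL|=155/24, |T|=265/24
  updated: d(A,HLT)=113/4, d(HLT,I)=27/2, d(HLT,QUW)=175/8
5. join A+I (d=7, Q=-177/2) ⇒ AI; edges |A|=8, |I|=-1
  updated: d(AI,HLT)=139/8, d(AI,QUW)=159/8
6. join AI+HLT (d=139/8, Q=-473/8) ⇒ AHILT; edges |AI|=123/16, |HLT|=155/16
  updated: d(AHILT,QUW)=195/16
7. join AHILT+QUW (d=195/16) ⇒ AHILQTUW; edges |AHILT|=195/32, |QUW|=195/32
final tree: (((A:8,I:-1):123/16,((H:-5/6,L:53/6):155/24,T:265/24):155/16):195/32,((Q:-17/10,W:107/10):11/2,U:-1/2):195/32)
total length: 1217/16

(((A:8,I:-1):123/16,((H:-5/6,L:53/6):155/24,T:265/24):155/16):195/32,((Q:-17/10,W:107/10):11/2,U:-1/2):195/32)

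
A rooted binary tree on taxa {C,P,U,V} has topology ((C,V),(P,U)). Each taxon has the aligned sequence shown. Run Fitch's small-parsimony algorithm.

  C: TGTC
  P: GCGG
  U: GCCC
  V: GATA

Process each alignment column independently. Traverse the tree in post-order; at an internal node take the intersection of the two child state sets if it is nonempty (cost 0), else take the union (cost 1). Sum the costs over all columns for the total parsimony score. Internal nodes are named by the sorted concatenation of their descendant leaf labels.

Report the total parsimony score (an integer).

[col 0] CV: children C:{T}, V:{G} ∪→ {G,T}; cost 1
[col 0] PU: children P:{G}, U:{G} ∩→ {G}; cost 0
[col 0] CPUV: children CV:{G,T}, PU:{G} ∩→ {G}; cost 0
[col 1] CV: children C:{G}, V:{A} ∪→ {A,G}; cost 1
[col 1] PU: children P:{C}, U:{C} ∩→ {C}; cost 0
[col 1] CPUV: children CV:{A,G}, PU:{C} ∪→ {A,C,G}; cost 1
[col 2] CV: children C:{T}, V:{T} ∩→ {T}; cost 0
[col 2] PU: children P:{G}, U:{C} ∪→ {C,G}; cost 1
[col 2] CPUV: children CV:{T}, PU:{C,G} ∪→ {C,G,T}; cost 1
[col 3] CV: children C:{C}, V:{A} ∪→ {A,C}; cost 1
[col 3] PU: children P:{G}, U:{C} ∪→ {C,G}; cost 1
[col 3] CPUV: children CV:{A,C}, PU:{C,G} ∩→ {C}; cost 0
per-site changes: [1, 2, 2, 2]; total = 7

7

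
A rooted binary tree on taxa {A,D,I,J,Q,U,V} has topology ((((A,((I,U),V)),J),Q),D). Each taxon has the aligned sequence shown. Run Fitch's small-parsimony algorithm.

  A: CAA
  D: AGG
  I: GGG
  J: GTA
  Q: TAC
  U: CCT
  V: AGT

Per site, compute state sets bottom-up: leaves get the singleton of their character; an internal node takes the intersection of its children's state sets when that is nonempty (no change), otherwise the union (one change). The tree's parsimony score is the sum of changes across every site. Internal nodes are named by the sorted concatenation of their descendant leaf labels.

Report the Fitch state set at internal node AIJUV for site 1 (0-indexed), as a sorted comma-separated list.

site 0, node IU: I={G} ∪ U={C} → {C,G} (+1)
site 0, node IUV: IU={C,G} ∪ V={A} → {A,C,G} (+1)
site 0, node AIUV: A={C} ∩ IUV={A,C,G} → {C} (+0)
site 0, node AIJUV: AIUV={C} ∪ J={G} → {C,G} (+1)
site 0, node AIJQUV: AIJUV={C,G} ∪ Q={T} → {C,G,T} (+1)
site 0, node ADIJQUV: AIJQUV={C,G,T} ∪ D={A} → {A,C,G,T} (+1)
site 1, node IU: I={G} ∪ U={C} → {C,G} (+1)
site 1, node IUV: IU={C,G} ∩ V={G} → {G} (+0)
site 1, node AIUV: A={A} ∪ IUV={G} → {A,G} (+1)
site 1, node AIJUV: AIUV={A,G} ∪ J={T} → {A,G,T} (+1)
site 1, node AIJQUV: AIJUV={A,G,T} ∩ Q={A} → {A} (+0)
site 1, node ADIJQUV: AIJQUV={A} ∪ D={G} → {A,G} (+1)
site 2, node IU: I={G} ∪ U={T} → {G,T} (+1)
site 2, node IUV: IU={G,T} ∩ V={T} → {T} (+0)
site 2, node AIUV: A={A} ∪ IUV={T} → {A,T} (+1)
site 2, node AIJUV: AIUV={A,T} ∩ J={A} → {A} (+0)
site 2, node AIJQUV: AIJUV={A} ∪ Q={C} → {A,C} (+1)
site 2, node ADIJQUV: AIJQUV={A,C} ∪ D={G} → {A,C,G} (+1)
per-site changes: [5, 4, 4]; total = 13

A,G,T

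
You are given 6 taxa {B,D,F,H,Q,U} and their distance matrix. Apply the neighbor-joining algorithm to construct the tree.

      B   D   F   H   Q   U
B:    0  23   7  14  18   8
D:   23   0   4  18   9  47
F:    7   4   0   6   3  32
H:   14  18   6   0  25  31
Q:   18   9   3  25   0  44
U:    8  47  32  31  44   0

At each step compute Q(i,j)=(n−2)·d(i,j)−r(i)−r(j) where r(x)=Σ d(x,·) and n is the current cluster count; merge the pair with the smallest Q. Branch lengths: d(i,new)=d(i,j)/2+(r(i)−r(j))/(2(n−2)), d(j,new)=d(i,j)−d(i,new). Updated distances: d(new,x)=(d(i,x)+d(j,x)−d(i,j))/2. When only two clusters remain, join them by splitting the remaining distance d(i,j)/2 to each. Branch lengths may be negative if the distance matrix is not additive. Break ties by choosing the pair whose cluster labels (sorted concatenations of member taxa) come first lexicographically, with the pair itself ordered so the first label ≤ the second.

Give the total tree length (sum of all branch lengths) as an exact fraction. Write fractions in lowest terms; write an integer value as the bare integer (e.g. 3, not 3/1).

iteration 1: select B,U (d=8, Q=-200); attach at lengths (-15/2, 31/2); label the merged cluster BU
  updated: d(BU,D)=31, d(BU,F)=31/2, d(BU,H)=37/2, d(BU,Q)=27
iteration 2: select BU,H (d=37/2, Q=-104); attach at lengths (40/3, 31/6); label the merged cluster BHU
  updated: d(BHU,D)=61/4, d(BHU,F)=3/2, d(BHU,Q)=67/4
iteration 3: select BHU,F (d=3/2, Q=-39); attach at lengths (7, -11/2); label the merged cluster BFHU
  updated: d(BFHU,D)=71/8, d(BFHU,Q)=73/8
iteration 4: select BFHU,D (d=71/8, Q=-27); attach at lengths (9/2, 35/8); label the merged cluster BDFHU
  updated: d(BDFHU,Q)=37/8
iteration 5: select BDFHU,Q (d=37/8); attach at lengths (37/16, 37/16); label the merged cluster BDFHQU
final tree: (((((B:-15/2,U:31/2):40/3,H:31/6):7,F:-11/2):9/2,D:35/8):37/16,Q:37/16)
total length: 83/2

83/2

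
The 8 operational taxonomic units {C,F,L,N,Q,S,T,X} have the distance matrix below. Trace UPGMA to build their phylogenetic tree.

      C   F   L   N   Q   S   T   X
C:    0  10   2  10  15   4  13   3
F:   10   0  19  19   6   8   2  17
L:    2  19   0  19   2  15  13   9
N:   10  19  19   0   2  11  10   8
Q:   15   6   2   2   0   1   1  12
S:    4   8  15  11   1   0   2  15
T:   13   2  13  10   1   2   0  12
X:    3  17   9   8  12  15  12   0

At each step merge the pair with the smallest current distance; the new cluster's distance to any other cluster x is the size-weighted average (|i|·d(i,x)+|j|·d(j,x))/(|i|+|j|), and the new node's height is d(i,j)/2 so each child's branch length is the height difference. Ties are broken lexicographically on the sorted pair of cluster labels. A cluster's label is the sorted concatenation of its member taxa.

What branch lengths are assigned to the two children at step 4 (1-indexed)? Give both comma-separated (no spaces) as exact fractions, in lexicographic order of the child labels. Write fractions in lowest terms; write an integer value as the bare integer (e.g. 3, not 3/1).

1. join Q+S (d=1) ⇒ QS; edges |Q|=1/2, |S|=1/2
  updated: d(C,QS)=19/2, d(F,QS)=7, d(L,QS)=17/2, d(N,QS)=13/2, d(QS,T)=3/2, d(QS,X)=27/2
2. join QS+T (d=3/2) ⇒ QST; edges |QS|=1/4, |T|=3/4
  updated: d(C,QST)=32/3, d(F,QST)=16/3, d(L,QST)=10, d(N,QST)=23/3, d(QST,X)=13
3. join C+L (d=2) ⇒ CL; edges |C|=1, |L|=1
  updated: d(CL,F)=29/2, d(CL,N)=29/2, d(CL,QST)=31/3, d(CL,X)=6
4. join F+QST (d=16/3) ⇒ FQST; edges |F|=8/3, |QST|=23/12
  updated: d(CL,FQST)=91/8, d(FQST,N)=21/2, d(FQST,X)=14
5. join CL+X (d=6) ⇒ CLX; edges |CL|=2, |X|=3
  updated: d(CLX,FQST)=49/4, d(CLX,N)=37/3
6. join FQST+N (d=21/2) ⇒ FNQST; edges |FQST|=31/12, |N|=21/4
  updated: d(CLX,FNQST)=184/15
7. join CLX+FNQST (d=184/15) ⇒ CFLNQSTX; edges |CLX|=47/15, |FNQST|=53/60
final tree: (((C:1,L:1):2,X:3):47/15,((F:8/3,((Q:1/2,S:1/2):1/4,T:3/4):23/12):31/12,N:21/4):53/60)
total length: 763/30

8/3,23/12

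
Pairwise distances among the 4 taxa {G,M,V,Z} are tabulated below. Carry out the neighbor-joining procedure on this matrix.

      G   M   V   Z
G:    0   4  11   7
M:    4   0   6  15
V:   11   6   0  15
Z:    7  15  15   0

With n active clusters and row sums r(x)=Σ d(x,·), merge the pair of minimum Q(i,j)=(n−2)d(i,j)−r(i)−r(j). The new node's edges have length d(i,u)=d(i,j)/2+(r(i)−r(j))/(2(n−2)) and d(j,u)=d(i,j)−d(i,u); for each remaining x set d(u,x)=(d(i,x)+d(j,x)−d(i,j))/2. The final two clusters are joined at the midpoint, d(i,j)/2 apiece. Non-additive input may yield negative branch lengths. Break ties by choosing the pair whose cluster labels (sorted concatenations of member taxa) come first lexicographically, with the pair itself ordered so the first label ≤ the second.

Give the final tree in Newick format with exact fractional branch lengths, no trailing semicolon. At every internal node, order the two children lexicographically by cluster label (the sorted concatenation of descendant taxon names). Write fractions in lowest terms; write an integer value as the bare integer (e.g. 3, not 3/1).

1. join G+Z (d=7, Q=-45) ⇒ GZ; edges |G|=-1/4, |Z|=29/4
  updated: d(GZ,M)=6, d(GZ,V)=19/2
2. join GZ+M (d=6, Q=-43/2) ⇒ GMZ; edges |GZ|=19/4, |M|=5/4
  updated: d(GMZ,V)=19/4
3. join GMZ+V (d=19/4) ⇒ GMVZ; edges |GMZ|=19/8, |V|=19/8
final tree: (((G:-1/4,Z:29/4):19/4,M:5/4):19/8,V:19/8)
total length: 71/4

(((G:-1/4,Z:29/4):19/4,M:5/4):19/8,V:19/8)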